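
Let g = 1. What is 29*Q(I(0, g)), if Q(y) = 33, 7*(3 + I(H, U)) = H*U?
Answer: 957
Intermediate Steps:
I(H, U) = -3 + H*U/7 (I(H, U) = -3 + (H*U)/7 = -3 + H*U/7)
29*Q(I(0, g)) = 29*33 = 957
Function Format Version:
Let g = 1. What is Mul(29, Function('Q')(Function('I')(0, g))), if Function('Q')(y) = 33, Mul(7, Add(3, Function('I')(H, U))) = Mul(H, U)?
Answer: 957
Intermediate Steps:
Function('I')(H, U) = Add(-3, Mul(Rational(1, 7), H, U)) (Function('I')(H, U) = Add(-3, Mul(Rational(1, 7), Mul(H, U))) = Add(-3, Mul(Rational(1, 7), H, U)))
Mul(29, Function('Q')(Function('I')(0, g))) = Mul(29, 33) = 957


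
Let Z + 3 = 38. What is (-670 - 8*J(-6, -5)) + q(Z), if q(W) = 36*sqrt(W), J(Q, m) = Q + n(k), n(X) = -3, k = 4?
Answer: -598 + 36*sqrt(35) ≈ -385.02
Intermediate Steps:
Z = 35 (Z = -3 + 38 = 35)
J(Q, m) = -3 + Q (J(Q, m) = Q - 3 = -3 + Q)
(-670 - 8*J(-6, -5)) + q(Z) = (-670 - 8*(-3 - 6)) + 36*sqrt(35) = (-670 - 8*(-9)) + 36*sqrt(35) = (-670 + 72) + 36*sqrt(35) = -598 + 36*sqrt(35)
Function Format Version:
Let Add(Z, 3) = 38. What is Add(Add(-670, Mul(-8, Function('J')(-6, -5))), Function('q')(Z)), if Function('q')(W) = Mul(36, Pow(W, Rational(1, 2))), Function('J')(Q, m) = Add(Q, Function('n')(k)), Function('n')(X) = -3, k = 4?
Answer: Add(-598, Mul(36, Pow(35, Rational(1, 2)))) ≈ -385.02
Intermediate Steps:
Z = 35 (Z = Add(-3, 38) = 35)
Function('J')(Q, m) = Add(-3, Q) (Function('J')(Q, m) = Add(Q, -3) = Add(-3, Q))
Add(Add(-670, Mul(-8, Function('J')(-6, -5))), Function('q')(Z)) = Add(Add(-670, Mul(-8, Add(-3, -6))), Mul(36, Pow(35, Rational(1, 2)))) = Add(Add(-670, Mul(-8, -9)), Mul(36, Pow(35, Rational(1, 2)))) = Add(Add(-670, 72), Mul(36, Pow(35, Rational(1, 2)))) = Add(-598, Mul(36, Pow(35, Rational(1, 2))))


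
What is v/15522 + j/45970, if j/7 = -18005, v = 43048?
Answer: 2260129/71354634 ≈ 0.031675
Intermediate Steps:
j = -126035 (j = 7*(-18005) = -126035)
v/15522 + j/45970 = 43048/15522 - 126035/45970 = 43048*(1/15522) - 126035*1/45970 = 21524/7761 - 25207/9194 = 2260129/71354634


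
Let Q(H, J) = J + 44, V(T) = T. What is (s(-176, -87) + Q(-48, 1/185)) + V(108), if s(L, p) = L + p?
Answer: -20534/185 ≈ -110.99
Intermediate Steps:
Q(H, J) = 44 + J
(s(-176, -87) + Q(-48, 1/185)) + V(108) = ((-176 - 87) + (44 + 1/185)) + 108 = (-263 + (44 + 1/185)) + 108 = (-263 + 8141/185) + 108 = -40514/185 + 108 = -20534/185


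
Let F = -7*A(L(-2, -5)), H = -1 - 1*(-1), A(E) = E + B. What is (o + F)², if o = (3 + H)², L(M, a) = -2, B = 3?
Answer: 4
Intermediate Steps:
A(E) = 3 + E (A(E) = E + 3 = 3 + E)
H = 0 (H = -1 + 1 = 0)
o = 9 (o = (3 + 0)² = 3² = 9)
F = -7 (F = -7*(3 - 2) = -7*1 = -7)
(o + F)² = (9 - 7)² = 2² = 4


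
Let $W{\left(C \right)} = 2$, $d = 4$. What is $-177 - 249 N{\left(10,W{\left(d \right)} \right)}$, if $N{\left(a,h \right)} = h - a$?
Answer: $1815$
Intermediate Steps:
$-177 - 249 N{\left(10,W{\left(d \right)} \right)} = -177 - 249 \left(2 - 10\right) = -177 - -1992 = -177 + 1992 = 1815$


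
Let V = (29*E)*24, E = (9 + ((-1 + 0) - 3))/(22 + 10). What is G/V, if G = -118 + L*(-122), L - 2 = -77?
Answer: 36128/435 ≈ 83.053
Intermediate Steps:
E = 5/32 (E = (9 + (-1 - 3))/32 = (9 - 4)*(1/32) = 5*(1/32) = 5/32 ≈ 0.15625)
L = -75 (L = 2 - 77 = -75)
G = 9032 (G = -118 - 75*(-122) = -118 + 9150 = 9032)
V = 435/4 (V = (29*(5/32))*24 = (145/32)*24 = 435/4 ≈ 108.75)
G/V = 9032/(435/4) = 9032*(4/435) = 36128/435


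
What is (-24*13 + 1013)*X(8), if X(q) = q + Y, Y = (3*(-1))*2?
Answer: 1402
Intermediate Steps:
Y = -6 (Y = -3*2 = -6)
X(q) = -6 + q (X(q) = q - 6 = -6 + q)
(-24*13 + 1013)*X(8) = (-24*13 + 1013)*(-6 + 8) = (-312 + 1013)*2 = 701*2 = 1402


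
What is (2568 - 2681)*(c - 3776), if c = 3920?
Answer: -16272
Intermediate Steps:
(2568 - 2681)*(c - 3776) = (2568 - 2681)*(3920 - 3776) = -113*144 = -16272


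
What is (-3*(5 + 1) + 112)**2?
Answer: 8836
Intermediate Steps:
(-3*(5 + 1) + 112)**2 = (-3*6 + 112)**2 = (-18 + 112)**2 = 94**2 = 8836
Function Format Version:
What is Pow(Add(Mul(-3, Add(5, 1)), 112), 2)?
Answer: 8836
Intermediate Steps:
Pow(Add(Mul(-3, Add(5, 1)), 112), 2) = Pow(Add(Mul(-3, 6), 112), 2) = Pow(Add(-18, 112), 2) = Pow(94, 2) = 8836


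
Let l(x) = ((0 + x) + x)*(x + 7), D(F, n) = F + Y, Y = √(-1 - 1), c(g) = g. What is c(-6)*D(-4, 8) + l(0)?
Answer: 24 - 6*I*√2 ≈ 24.0 - 8.4853*I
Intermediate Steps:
Y = I*√2 (Y = √(-2) = I*√2 ≈ 1.4142*I)
D(F, n) = F + I*√2
l(x) = 2*x*(7 + x) (l(x) = (x + x)*(7 + x) = (2*x)*(7 + x) = 2*x*(7 + x))
c(-6)*D(-4, 8) + l(0) = -6*(-4 + I*√2) + 2*0*(7 + 0) = (24 - 6*I*√2) + 2*0*7 = (24 - 6*I*√2) + 0 = 24 - 6*I*√2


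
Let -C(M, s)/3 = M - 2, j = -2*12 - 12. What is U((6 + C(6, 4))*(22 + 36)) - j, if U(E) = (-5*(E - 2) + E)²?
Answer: 1965640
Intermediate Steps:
j = -36 (j = -24 - 12 = -36)
C(M, s) = 6 - 3*M (C(M, s) = -3*(M - 2) = -3*(-2 + M) = 6 - 3*M)
U(E) = (10 - 4*E)² (U(E) = (-5*(-2 + E) + E)² = ((10 - 5*E) + E)² = (10 - 4*E)²)
U((6 + C(6, 4))*(22 + 36)) - j = 4*(-5 + 2*((6 + (6 - 3*6))*(22 + 36)))² - 1*(-36) = 4*(-5 + 2*((6 + (6 - 18))*58))² + 36 = 4*(-5 + 2*((6 - 12)*58))² + 36 = 4*(-5 + 2*(-6*58))² + 36 = 4*(-5 + 2*(-348))² + 36 = 4*(-5 - 696)² + 36 = 4*(-701)² + 36 = 4*491401 + 36 = 1965604 + 36 = 1965640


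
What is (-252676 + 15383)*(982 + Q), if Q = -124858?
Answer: 29394907668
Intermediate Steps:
(-252676 + 15383)*(982 + Q) = (-252676 + 15383)*(982 - 124858) = -237293*(-123876) = 29394907668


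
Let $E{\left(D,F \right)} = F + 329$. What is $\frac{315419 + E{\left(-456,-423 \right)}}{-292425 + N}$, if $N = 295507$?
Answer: $\frac{315325}{3082} \approx 102.31$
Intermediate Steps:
$E{\left(D,F \right)} = 329 + F$
$\frac{315419 + E{\left(-456,-423 \right)}}{-292425 + N} = \frac{315419 + \left(329 - 423\right)}{-292425 + 295507} = \frac{315419 - 94}{3082} = 315325 \cdot \frac{1}{3082} = \frac{315325}{3082}$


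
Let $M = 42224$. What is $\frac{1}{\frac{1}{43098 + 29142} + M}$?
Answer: $\frac{72240}{3050261761} \approx 2.3683 \cdot 10^{-5}$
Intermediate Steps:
$\frac{1}{\frac{1}{43098 + 29142} + M} = \frac{1}{\frac{1}{43098 + 29142} + 42224} = \frac{1}{\frac{1}{72240} + 42224} = \frac{1}{\frac{3050261761}{72240}} = \frac{72240}{3050261761}$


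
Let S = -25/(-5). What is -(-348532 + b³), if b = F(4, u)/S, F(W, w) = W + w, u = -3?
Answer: 43566499/125 ≈ 3.4853e+5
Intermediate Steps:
S = 5 (S = -25*(-⅕) = 5)
b = ⅕ (b = (4 - 3)/5 = 1*(⅕) = ⅕ ≈ 0.20000)
-(-348532 + b³) = -(-348532 + (⅕)³) = -(-348532 + 1/125) = -1*(-43566499/125) = 43566499/125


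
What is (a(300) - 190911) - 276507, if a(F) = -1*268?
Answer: -467686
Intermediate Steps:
a(F) = -268
(a(300) - 190911) - 276507 = (-268 - 190911) - 276507 = -191179 - 276507 = -467686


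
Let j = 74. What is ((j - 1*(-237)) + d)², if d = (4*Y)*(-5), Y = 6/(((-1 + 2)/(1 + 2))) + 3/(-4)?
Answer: 1156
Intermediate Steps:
Y = 69/4 (Y = 6/((1/3)) + 3*(-¼) = 6/((1*(⅓))) - ¾ = 6/(⅓) - ¾ = 6*3 - ¾ = 18 - ¾ = 69/4 ≈ 17.250)
d = -345 (d = (4*(69/4))*(-5) = 69*(-5) = -345)
((j - 1*(-237)) + d)² = ((74 - 1*(-237)) - 345)² = ((74 + 237) - 345)² = (311 - 345)² = (-34)² = 1156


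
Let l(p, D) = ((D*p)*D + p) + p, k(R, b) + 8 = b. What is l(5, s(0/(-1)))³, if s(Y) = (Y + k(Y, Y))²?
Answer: 8602523649000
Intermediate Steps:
k(R, b) = -8 + b
s(Y) = (-8 + 2*Y)² (s(Y) = (Y + (-8 + Y))² = (-8 + 2*Y)²)
l(p, D) = 2*p + p*D² (l(p, D) = (p*D² + p) + p = (p + p*D²) + p = 2*p + p*D²)
l(5, s(0/(-1)))³ = (5*(2 + (4*(-4 + 0/(-1))²)²))³ = (5*(2 + (4*(-4 + 0*(-1))²)²))³ = (5*(2 + (4*(-4 + 0)²)²))³ = (5*(2 + (4*(-4)²)²))³ = (5*(2 + (4*16)²))³ = (5*(2 + 64²))³ = (5*(2 + 4096))³ = (5*4098)³ = 20490³ = 8602523649000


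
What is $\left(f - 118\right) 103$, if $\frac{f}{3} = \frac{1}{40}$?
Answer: $- \frac{485851}{40} \approx -12146.0$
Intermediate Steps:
$f = \frac{3}{40} \approx 0.075$
$\left(f - 118\right) 103 = \left(\frac{3}{40} - 118\right) 103 = \left(- \frac{4717}{40}\right) 103 = - \frac{485851}{40}$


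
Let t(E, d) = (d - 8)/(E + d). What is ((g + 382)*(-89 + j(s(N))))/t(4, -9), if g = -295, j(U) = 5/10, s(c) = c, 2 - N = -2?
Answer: -76995/34 ≈ -2264.6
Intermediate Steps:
N = 4 (N = 2 - 1*(-2) = 2 + 2 = 4)
j(U) = ½ (j(U) = 5*(⅒) = ½)
t(E, d) = (-8 + d)/(E + d)
((g + 382)*(-89 + j(s(N))))/t(4, -9) = ((-295 + 382)*(-89 + ½))/(((-8 - 9)/(4 - 9))) = (87*(-177/2))/((-17/(-5))) = -15399/(2*((-⅕*(-17)))) = -15399/(2*17/5) = -15399/2*5/17 = -76995/34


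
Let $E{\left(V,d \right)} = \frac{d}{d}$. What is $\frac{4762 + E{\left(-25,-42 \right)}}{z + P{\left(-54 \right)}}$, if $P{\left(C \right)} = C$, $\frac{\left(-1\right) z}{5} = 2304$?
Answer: $- \frac{4763}{11574} \approx -0.41153$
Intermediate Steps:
$z = -11520$ ($z = \left(-5\right) 2304 = -11520$)
$E{\left(V,d \right)} = 1$
$\frac{4762 + E{\left(-25,-42 \right)}}{z + P{\left(-54 \right)}} = \frac{4762 + 1}{-11520 - 54} = \frac{4763}{-11574} = 4763 \left(- \frac{1}{11574}\right) = - \frac{4763}{11574}$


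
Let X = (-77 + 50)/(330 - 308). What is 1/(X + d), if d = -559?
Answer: -22/12325 ≈ -0.0017850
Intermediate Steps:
X = -27/22 ≈ -1.2273
1/(X + d) = 1/(-27/22 - 559) = 1/(-12325/22) = -22/12325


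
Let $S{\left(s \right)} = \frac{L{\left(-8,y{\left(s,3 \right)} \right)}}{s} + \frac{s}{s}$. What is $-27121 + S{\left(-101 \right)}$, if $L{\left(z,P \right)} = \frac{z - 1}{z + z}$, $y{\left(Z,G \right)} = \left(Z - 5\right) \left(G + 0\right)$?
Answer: $- \frac{43825929}{1616} \approx -27120.0$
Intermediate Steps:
$y{\left(Z,G \right)} = G \left(-5 + Z\right)$ ($y{\left(Z,G \right)} = \left(-5 + Z\right) G = G \left(-5 + Z\right)$)
$L{\left(z,P \right)} = \frac{-1 + z}{2 z}$
$S{\left(s \right)} = 1 + \frac{9}{16 s}$ ($S{\left(s \right)} = \frac{\frac{1}{2} \frac{1}{-8} \left(-1 - 8\right)}{s} + \frac{s}{s} = \frac{\frac{1}{2} \left(- \frac{1}{8}\right) \left(-9\right)}{s} + 1 = \frac{9}{16 s} + 1 = 1 + \frac{9}{16 s}$)
$-27121 + S{\left(-101 \right)} = -27121 + \frac{\frac{9}{16} - 101}{-101} = -27121 - - \frac{1607}{1616} = -27121 + \frac{1607}{1616} = - \frac{43825929}{1616}$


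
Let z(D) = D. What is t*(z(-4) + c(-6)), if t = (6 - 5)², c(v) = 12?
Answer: 8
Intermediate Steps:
t = 1 (t = 1² = 1)
t*(z(-4) + c(-6)) = 1*(-4 + 12) = 1*8 = 8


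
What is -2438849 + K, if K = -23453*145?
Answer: -5839534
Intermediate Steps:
K = -3400685
-2438849 + K = -2438849 - 3400685 = -5839534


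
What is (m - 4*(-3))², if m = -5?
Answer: 49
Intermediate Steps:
(m - 4*(-3))² = (-5 - 4*(-3))² = (-5 + 12)² = 7² = 49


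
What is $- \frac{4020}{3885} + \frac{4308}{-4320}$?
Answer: $- \frac{189461}{93240} \approx -2.032$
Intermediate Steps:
$- \frac{4020}{3885} + \frac{4308}{-4320} = \left(-4020\right) \frac{1}{3885} + 4308 \left(- \frac{1}{4320}\right) = - \frac{268}{259} - \frac{359}{360} = - \frac{189461}{93240}$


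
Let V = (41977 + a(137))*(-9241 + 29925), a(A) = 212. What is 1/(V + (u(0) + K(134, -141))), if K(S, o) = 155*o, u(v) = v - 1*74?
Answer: 1/872615347 ≈ 1.1460e-9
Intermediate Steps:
u(v) = -74 + v (u(v) = v - 74 = -74 + v)
V = 872637276 (V = (41977 + 212)*(-9241 + 29925) = 42189*20684 = 872637276)
1/(V + (u(0) + K(134, -141))) = 1/(872637276 + ((-74 + 0) + 155*(-141))) = 1/(872637276 + (-74 - 21855)) = 1/(872637276 - 21929) = 1/872615347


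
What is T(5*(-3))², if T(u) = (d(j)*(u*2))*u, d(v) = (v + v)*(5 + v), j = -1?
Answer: 12960000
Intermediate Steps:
d(v) = 2*v*(5 + v) (d(v) = (2*v)*(5 + v) = 2*v*(5 + v))
T(u) = -16*u² (T(u) = ((2*(-1)*(5 - 1))*(u*2))*u = ((2*(-1)*4)*(2*u))*u = (-16*u)*u = -16*u²)
T(5*(-3))² = (-16*(5*(-3))²)² = (-16*(-15)²)² = (-16*225)² = (-3600)² = 12960000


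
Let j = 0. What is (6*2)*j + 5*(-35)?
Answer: -175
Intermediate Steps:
(6*2)*j + 5*(-35) = (6*2)*0 + 5*(-35) = 12*0 - 175 = 0 - 175 = -175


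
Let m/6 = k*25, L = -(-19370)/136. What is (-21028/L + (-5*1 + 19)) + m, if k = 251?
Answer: 363345936/9685 ≈ 37516.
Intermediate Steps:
L = 9685/68 (L = -(-19370)/136 = -149*(-65/68) = 9685/68 ≈ 142.43)
m = 37650 (m = 6*(251*25) = 6*6275 = 37650)
(-21028/L + (-5*1 + 19)) + m = (-21028/9685/68 + (-5*1 + 19)) + 37650 = (-21028*68/9685 + (-5 + 19)) + 37650 = (-1429904/9685 + 14) + 37650 = -1294314/9685 + 37650 = 363345936/9685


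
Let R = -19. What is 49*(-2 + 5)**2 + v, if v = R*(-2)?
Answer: 479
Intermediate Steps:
v = 38 (v = -19*(-2) = 38)
49*(-2 + 5)**2 + v = 49*(-2 + 5)**2 + 38 = 49*3**2 + 38 = 49*9 + 38 = 441 + 38 = 479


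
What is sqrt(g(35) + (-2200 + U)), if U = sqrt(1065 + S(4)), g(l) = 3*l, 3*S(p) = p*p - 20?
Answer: sqrt(-18855 + 3*sqrt(9573))/3 ≈ 45.414*I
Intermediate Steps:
S(p) = -20/3 + p**2/3 (S(p) = (p*p - 20)/3 = (p**2 - 20)/3 = (-20 + p**2)/3 = -20/3 + p**2/3)
U = sqrt(9573)/3 (U = sqrt(1065 + (-20/3 + (1/3)*4**2)) = sqrt(1065 + (-20/3 + (1/3)*16)) = sqrt(1065 + (-20/3 + 16/3)) = sqrt(1065 - 4/3) = sqrt(3191/3) = sqrt(9573)/3 ≈ 32.614)
sqrt(g(35) + (-2200 + U)) = sqrt(3*35 + (-2200 + sqrt(9573)/3)) = sqrt(105 + (-2200 + sqrt(9573)/3)) = sqrt(-2095 + sqrt(9573)/3)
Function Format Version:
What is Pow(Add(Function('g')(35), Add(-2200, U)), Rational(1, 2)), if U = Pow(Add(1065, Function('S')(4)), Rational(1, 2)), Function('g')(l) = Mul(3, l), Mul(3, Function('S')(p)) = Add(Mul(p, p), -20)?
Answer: Mul(Rational(1, 3), Pow(Add(-18855, Mul(3, Pow(9573, Rational(1, 2)))), Rational(1, 2))) ≈ Mul(45.414, I)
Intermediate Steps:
Function('S')(p) = Add(Rational(-20, 3), Mul(Rational(1, 3), Pow(p, 2))) (Function('S')(p) = Mul(Rational(1, 3), Add(Mul(p, p), -20)) = Mul(Rational(1, 3), Add(Pow(p, 2), -20)) = Mul(Rational(1, 3), Add(-20, Pow(p, 2))) = Add(Rational(-20, 3), Mul(Rational(1, 3), Pow(p, 2))))
U = Mul(Rational(1, 3), Pow(9573, Rational(1, 2))) (U = Pow(Add(1065, Add(Rational(-20, 3), Mul(Rational(1, 3), Pow(4, 2)))), Rational(1, 2)) = Pow(Add(1065, Add(Rational(-20, 3), Mul(Rational(1, 3), 16))), Rational(1, 2)) = Pow(Add(1065, Add(Rational(-20, 3), Rational(16, 3))), Rational(1, 2)) = Pow(Add(1065, Rational(-4, 3)), Rational(1, 2)) = Pow(Rational(3191, 3), Rational(1, 2)) = Mul(Rational(1, 3), Pow(9573, Rational(1, 2))) ≈ 32.614)
Pow(Add(Function('g')(35), Add(-2200, U)), Rational(1, 2)) = Pow(Add(Mul(3, 35), Add(-2200, Mul(Rational(1, 3), Pow(9573, Rational(1, 2))))), Rational(1, 2)) = Pow(Add(105, Add(-2200, Mul(Rational(1, 3), Pow(9573, Rational(1, 2))))), Rational(1, 2)) = Pow(Add(-2095, Mul(Rational(1, 3), Pow(9573, Rational(1, 2)))), Rational(1, 2))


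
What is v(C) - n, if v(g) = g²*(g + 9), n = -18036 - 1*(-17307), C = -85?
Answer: -548371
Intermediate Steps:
n = -729 (n = -18036 + 17307 = -729)
v(g) = g²*(9 + g)
v(C) - n = (-85)²*(9 - 85) - 1*(-729) = 7225*(-76) + 729 = -549100 + 729 = -548371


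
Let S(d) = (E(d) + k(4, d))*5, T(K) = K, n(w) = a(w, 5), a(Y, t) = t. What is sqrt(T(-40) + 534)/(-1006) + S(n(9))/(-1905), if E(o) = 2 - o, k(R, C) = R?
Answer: -1/381 - sqrt(494)/1006 ≈ -0.024718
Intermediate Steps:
n(w) = 5
S(d) = 30 - 5*d (S(d) = ((2 - d) + 4)*5 = (6 - d)*5 = 30 - 5*d)
sqrt(T(-40) + 534)/(-1006) + S(n(9))/(-1905) = sqrt(-40 + 534)/(-1006) + (30 - 5*5)/(-1905) = sqrt(494)*(-1/1006) + (30 - 25)*(-1/1905) = -sqrt(494)/1006 + 5*(-1/1905) = -sqrt(494)/1006 - 1/381 = -1/381 - sqrt(494)/1006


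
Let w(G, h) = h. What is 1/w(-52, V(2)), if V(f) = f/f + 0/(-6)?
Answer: 1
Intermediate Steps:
V(f) = 1 (V(f) = 1 + 0*(-⅙) = 1 + 0 = 1)
1/w(-52, V(2)) = 1/1 = 1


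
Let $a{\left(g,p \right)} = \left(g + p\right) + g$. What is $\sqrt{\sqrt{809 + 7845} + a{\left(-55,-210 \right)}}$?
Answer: $\sqrt{-320 + \sqrt{8654}} \approx 15.066 i$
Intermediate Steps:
$a{\left(g,p \right)} = p + 2 g$
$\sqrt{\sqrt{809 + 7845} + a{\left(-55,-210 \right)}} = \sqrt{\sqrt{809 + 7845} + \left(-210 + 2 \left(-55\right)\right)} = \sqrt{\sqrt{8654} - 320} = \sqrt{-320 + \sqrt{8654}}$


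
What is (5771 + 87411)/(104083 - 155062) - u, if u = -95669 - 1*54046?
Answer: 7632227803/50979 ≈ 1.4971e+5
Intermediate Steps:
u = -149715 (u = -95669 - 54046 = -149715)
(5771 + 87411)/(104083 - 155062) - u = (5771 + 87411)/(104083 - 155062) - 1*(-149715) = 93182/(-50979) + 149715 = 93182*(-1/50979) + 149715 = -93182/50979 + 149715 = 7632227803/50979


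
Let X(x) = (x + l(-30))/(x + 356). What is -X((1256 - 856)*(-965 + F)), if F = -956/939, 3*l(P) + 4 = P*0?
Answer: -90709413/90625529 ≈ -1.0009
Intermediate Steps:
l(P) = -4/3 (l(P) = -4/3 + (P*0)/3 = -4/3 + (1/3)*0 = -4/3 + 0 = -4/3)
F = -956/939 (F = -956*1/939 = -956/939 ≈ -1.0181)
X(x) = (-4/3 + x)/(356 + x) (X(x) = (x - 4/3)/(x + 356) = (-4/3 + x)/(356 + x))
-X((1256 - 856)*(-965 + F)) = -(-4/3 + (1256 - 856)*(-965 - 956/939))/(356 + (1256 - 856)*(-965 - 956/939)) = -(-4/3 + 400*(-907091/939))/(356 + 400*(-907091/939)) = -(-4/3 - 362836400/939)/(356 - 362836400/939) = -(-120945884)/((-362502116/939)*313) = -(-939)*(-120945884)/(362502116*313) = -1*90709413/90625529 = -90709413/90625529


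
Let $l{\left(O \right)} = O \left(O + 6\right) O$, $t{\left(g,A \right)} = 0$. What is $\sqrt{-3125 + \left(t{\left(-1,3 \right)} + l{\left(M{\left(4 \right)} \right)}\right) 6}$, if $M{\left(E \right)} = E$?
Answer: $i \sqrt{2165} \approx 46.53 i$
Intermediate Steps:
$l{\left(O \right)} = O^{2} \left(6 + O\right)$ ($l{\left(O \right)} = O \left(6 + O\right) O = O^{2} \left(6 + O\right)$)
$\sqrt{-3125 + \left(t{\left(-1,3 \right)} + l{\left(M{\left(4 \right)} \right)}\right) 6} = \sqrt{-3125 + \left(0 + 4^{2} \left(6 + 4\right)\right) 6} = \sqrt{-3125 + \left(0 + 16 \cdot 10\right) 6} = \sqrt{-3125 + \left(0 + 160\right) 6} = \sqrt{-3125 + 160 \cdot 6} = \sqrt{-3125 + 960} = \sqrt{-2165} = i \sqrt{2165}$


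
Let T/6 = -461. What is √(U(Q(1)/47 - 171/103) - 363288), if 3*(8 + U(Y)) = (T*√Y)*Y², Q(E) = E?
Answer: 2*√(-49881666613338833864 - 70240954516778*I*√38408494)/23435281 ≈ 2.63 - 602.75*I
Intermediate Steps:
T = -2766 (T = 6*(-461) = -2766)
U(Y) = -8 - 922*Y^(5/2) (U(Y) = -8 + ((-2766*√Y)*Y²)/3 = -8 + (-2766*Y^(5/2))/3 = -8 - 922*Y^(5/2))
√(U(Q(1)/47 - 171/103) - 363288) = √((-8 - 922*(1/47 - 171/103)^(5/2)) - 363288) = √((-8 - 58038384232*I*√38408494/113450195321) - 363288) = √(-363296 - 58038384232*I*√38408494/113450195321)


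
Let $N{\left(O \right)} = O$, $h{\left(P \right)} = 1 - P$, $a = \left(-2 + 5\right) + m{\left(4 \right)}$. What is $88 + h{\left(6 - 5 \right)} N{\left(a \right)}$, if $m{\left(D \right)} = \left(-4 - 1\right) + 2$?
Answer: $88$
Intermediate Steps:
$m{\left(D \right)} = -3$ ($m{\left(D \right)} = -5 + 2 = -3$)
$a = 0$ ($a = \left(-2 + 5\right) - 3 = 3 - 3 = 0$)
$88 + h{\left(6 - 5 \right)} N{\left(a \right)} = 88 + \left(1 - \left(6 - 5\right)\right) 0 = 88 + \left(1 - 1\right) 0 = 88 + 0 \cdot 0 = 88 + 0 = 88$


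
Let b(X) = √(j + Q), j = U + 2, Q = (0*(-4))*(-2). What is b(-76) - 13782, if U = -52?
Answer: -13782 + 5*I*√2 ≈ -13782.0 + 7.0711*I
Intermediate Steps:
Q = 0 (Q = 0*(-2) = 0)
j = -50 (j = -52 + 2 = -50)
b(X) = 5*I*√2 (b(X) = √(-50 + 0) = √(-50) = 5*I*√2)
b(-76) - 13782 = 5*I*√2 - 13782 = -13782 + 5*I*√2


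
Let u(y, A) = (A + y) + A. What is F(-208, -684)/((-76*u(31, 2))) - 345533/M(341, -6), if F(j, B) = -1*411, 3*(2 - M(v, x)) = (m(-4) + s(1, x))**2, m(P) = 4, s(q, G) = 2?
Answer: 91912189/2660 ≈ 34553.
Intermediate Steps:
u(y, A) = y + 2*A
M(v, x) = -10 (M(v, x) = 2 - (4 + 2)**2/3 = 2 - 1/3*6**2 = 2 - 1/3*36 = 2 - 12 = -10)
F(j, B) = -411
F(-208, -684)/((-76*u(31, 2))) - 345533/M(341, -6) = -411*(-1/(76*(31 + 2*2))) - 345533/(-10) = -411*(-1/(76*(31 + 4))) - 345533*(-1/10) = -411/((-76*35)) + 345533/10 = -411/(-2660) + 345533/10 = -411*(-1/2660) + 345533/10 = 411/2660 + 345533/10 = 91912189/2660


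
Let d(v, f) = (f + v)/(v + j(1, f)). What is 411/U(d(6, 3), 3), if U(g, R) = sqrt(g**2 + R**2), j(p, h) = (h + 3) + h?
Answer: 685*sqrt(26)/26 ≈ 134.34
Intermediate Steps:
j(p, h) = 3 + 2*h (j(p, h) = (3 + h) + h = 3 + 2*h)
d(v, f) = (f + v)/(3 + v + 2*f) (d(v, f) = (f + v)/(v + (3 + 2*f)) = (f + v)/(3 + v + 2*f))
U(g, R) = sqrt(R**2 + g**2)
411/U(d(6, 3), 3) = 411/(sqrt(3**2 + ((3 + 6)/(3 + 6 + 2*3))**2)) = 411/(sqrt(9 + (9/(3 + 6 + 6))**2)) = 411/(sqrt(9 + (9/15)**2)) = 411/(sqrt(9 + ((1/15)*9)**2)) = 411/(sqrt(9 + (3/5)**2)) = 411/(sqrt(9 + 9/25)) = 411/(sqrt(234/25)) = 411/((3*sqrt(26)/5)) = 411*(5*sqrt(26)/78) = 685*sqrt(26)/26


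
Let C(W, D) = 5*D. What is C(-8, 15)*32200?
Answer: 2415000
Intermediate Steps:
C(-8, 15)*32200 = (5*15)*32200 = 75*32200 = 2415000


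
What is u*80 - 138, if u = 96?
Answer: 7542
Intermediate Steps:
u*80 - 138 = 96*80 - 138 = 7680 - 138 = 7542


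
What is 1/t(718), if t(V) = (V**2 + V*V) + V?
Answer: 1/1031766 ≈ 9.6921e-7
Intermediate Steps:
t(V) = V + 2*V**2 (t(V) = (V**2 + V**2) + V = 2*V**2 + V = V + 2*V**2)
1/t(718) = 1/(718*(1 + 2*718)) = 1/(718*(1 + 1436)) = 1/(718*1437) = 1/1031766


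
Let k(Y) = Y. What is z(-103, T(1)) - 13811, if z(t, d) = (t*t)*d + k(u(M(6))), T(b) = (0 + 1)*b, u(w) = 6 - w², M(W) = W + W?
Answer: -3340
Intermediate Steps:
M(W) = 2*W
T(b) = b (T(b) = 1*b = b)
z(t, d) = -138 + d*t² (z(t, d) = (t*t)*d + (6 - (2*6)²) = t²*d + (6 - 1*12²) = d*t² + (6 - 1*144) = d*t² + (6 - 144) = d*t² - 138 = -138 + d*t²)
z(-103, T(1)) - 13811 = (-138 + 1*(-103)²) - 13811 = (-138 + 1*10609) - 13811 = (-138 + 10609) - 13811 = 10471 - 13811 = -3340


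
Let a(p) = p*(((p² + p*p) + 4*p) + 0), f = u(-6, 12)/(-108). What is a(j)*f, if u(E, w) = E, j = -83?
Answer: -62001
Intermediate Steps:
f = 1/18 (f = -6/(-108) = -6*(-1/108) = 1/18 ≈ 0.055556)
a(p) = p*(2*p² + 4*p) (a(p) = p*(((p² + p²) + 4*p) + 0) = p*((2*p² + 4*p) + 0) = p*(2*p² + 4*p))
a(j)*f = (2*(-83)²*(2 - 83))*(1/18) = (2*6889*(-81))*(1/18) = -1116018*1/18 = -62001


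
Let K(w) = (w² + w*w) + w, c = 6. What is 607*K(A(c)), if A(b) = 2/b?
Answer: 3035/9 ≈ 337.22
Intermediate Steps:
K(w) = w + 2*w² (K(w) = (w² + w²) + w = 2*w² + w = w + 2*w²)
607*K(A(c)) = 607*((2/6)*(1 + 2*(2/6))) = 607*((2*(⅙))*(1 + 2*(2*(⅙)))) = 607*((1 + 2*(⅓))/3) = 607*((1 + ⅔)/3) = 607*((⅓)*(5/3)) = 607*(5/9) = 3035/9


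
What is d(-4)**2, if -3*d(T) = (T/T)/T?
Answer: 1/144 ≈ 0.0069444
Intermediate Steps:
d(T) = -1/(3*T) (d(T) = -T/T/(3*T) = -1/(3*T))
d(-4)**2 = (-1/3/(-4))**2 = (-1/3*(-1/4))**2 = (1/12)**2 = 1/144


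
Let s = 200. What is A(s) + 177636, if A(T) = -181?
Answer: 177455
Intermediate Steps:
A(s) + 177636 = -181 + 177636 = 177455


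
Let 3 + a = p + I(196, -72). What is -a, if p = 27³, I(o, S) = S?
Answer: -19608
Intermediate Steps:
p = 19683
a = 19608 (a = -3 + (19683 - 72) = -3 + 19611 = 19608)
-a = -1*19608 = -19608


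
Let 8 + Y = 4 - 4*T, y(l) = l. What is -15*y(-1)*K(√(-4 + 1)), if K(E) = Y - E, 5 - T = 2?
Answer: -240 - 15*I*√3 ≈ -240.0 - 25.981*I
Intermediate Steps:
T = 3 (T = 5 - 1*2 = 5 - 2 = 3)
Y = -16 (Y = -8 + (4 - 4*3) = -8 + (4 - 12) = -8 - 8 = -16)
K(E) = -16 - E
-15*y(-1)*K(√(-4 + 1)) = -(-15)*(-16 - √(-4 + 1)) = -(-15)*(-16 - √(-3)) = -(-15)*(-16 - I*√3) = -15*(16 + I*√3) = -240 - 15*I*√3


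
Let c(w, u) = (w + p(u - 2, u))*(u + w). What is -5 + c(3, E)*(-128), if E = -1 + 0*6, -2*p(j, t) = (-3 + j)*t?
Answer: -5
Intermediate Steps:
p(j, t) = -t*(-3 + j)/2 (p(j, t) = -(-3 + j)*t/2 = -t*(-3 + j)/2)
E = -1 (E = -1 + 0 = -1)
c(w, u) = (u + w)*(w + u*(5 - u)/2) (c(w, u) = (w + u*(3 - (u - 2))/2)*(u + w) = (w + u*(3 - (-2 + u))/2)*(u + w) = (w + u*(3 + (2 - u))/2)*(u + w) = (w + u*(5 - u)/2)*(u + w) = (u + w)*(w + u*(5 - u)/2))
-5 + c(3, E)*(-128) = -5 + (3² - 1*3 + (½)*(-1)²*(5 - 1*(-1)) - ½*(-1)*3*(-5 - 1))*(-128) = -5 + (9 - 3 + (½)*1*(5 + 1) - ½*(-1)*3*(-6))*(-128) = -5 + (9 - 3 + (½)*1*6 - 9)*(-128) = -5 + (9 - 3 + 3 - 9)*(-128) = -5 + 0*(-128) = -5 + 0 = -5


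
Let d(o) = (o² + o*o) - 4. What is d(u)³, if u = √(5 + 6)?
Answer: 5832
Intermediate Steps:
u = √11 ≈ 3.3166
d(o) = -4 + 2*o² (d(o) = (o² + o²) - 4 = 2*o² - 4 = -4 + 2*o²)
d(u)³ = (-4 + 2*(√11)²)³ = (-4 + 2*11)³ = (-4 + 22)³ = 18³ = 5832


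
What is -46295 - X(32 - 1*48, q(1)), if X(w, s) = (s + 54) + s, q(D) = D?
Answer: -46351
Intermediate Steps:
X(w, s) = 54 + 2*s (X(w, s) = (54 + s) + s = 54 + 2*s)
-46295 - X(32 - 1*48, q(1)) = -46295 - (54 + 2*1) = -46295 - (54 + 2) = -46295 - 1*56 = -46295 - 56 = -46351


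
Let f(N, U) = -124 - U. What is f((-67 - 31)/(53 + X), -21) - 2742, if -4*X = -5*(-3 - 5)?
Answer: -2845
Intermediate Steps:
X = -10 (X = -(-5)*(-3 - 5)/4 = -(-5)*(-8)/4 = -¼*40 = -10)
f((-67 - 31)/(53 + X), -21) - 2742 = (-124 - 1*(-21)) - 2742 = (-124 + 21) - 2742 = -103 - 2742 = -2845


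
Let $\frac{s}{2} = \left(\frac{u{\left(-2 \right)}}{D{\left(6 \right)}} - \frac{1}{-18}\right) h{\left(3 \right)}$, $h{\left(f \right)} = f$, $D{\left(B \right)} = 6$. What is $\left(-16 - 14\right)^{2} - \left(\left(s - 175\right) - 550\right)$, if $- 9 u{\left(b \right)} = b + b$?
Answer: $\frac{14618}{9} \approx 1624.2$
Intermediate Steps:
$u{\left(b \right)} = - \frac{2 b}{9}$ ($u{\left(b \right)} = - \frac{b + b}{9} = - \frac{2 b}{9}$)
$s = \frac{7}{9}$ ($s = 2 \left(\frac{\left(- \frac{2}{9}\right) \left(-2\right)}{6} - \frac{1}{-18}\right) 3 = 2 \left(\frac{4}{9} \cdot \frac{1}{6} - - \frac{1}{18}\right) 3 = 2 \left(\frac{2}{27} + \frac{1}{18}\right) 3 = 2 \cdot \frac{7}{54} \cdot 3 = 2 \cdot \frac{7}{18} = \frac{7}{9} \approx 0.77778$)
$\left(-16 - 14\right)^{2} - \left(\left(s - 175\right) - 550\right) = \left(-16 - 14\right)^{2} - \left(\left(\frac{7}{9} - 175\right) - 550\right) = \left(-30\right)^{2} - \left(- \frac{1568}{9} - 550\right) = 900 - - \frac{6518}{9} = 900 + \frac{6518}{9} = \frac{14618}{9}$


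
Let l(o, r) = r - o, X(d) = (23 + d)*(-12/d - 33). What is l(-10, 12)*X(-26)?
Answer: 27918/13 ≈ 2147.5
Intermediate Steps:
X(d) = (-33 - 12/d)*(23 + d) (X(d) = (23 + d)*(-33 - 12/d) = (-33 - 12/d)*(23 + d))
l(-10, 12)*X(-26) = (12 - 1*(-10))*(-771 - 276/(-26) - 33*(-26)) = (12 + 10)*(-771 - 276*(-1/26) + 858) = 22*(-771 + 138/13 + 858) = 22*(1269/13) = 27918/13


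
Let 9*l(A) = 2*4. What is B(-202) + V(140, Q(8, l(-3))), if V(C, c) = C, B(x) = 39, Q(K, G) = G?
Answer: 179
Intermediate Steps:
l(A) = 8/9 (l(A) = (2*4)/9 = (⅑)*8 = 8/9)
B(-202) + V(140, Q(8, l(-3))) = 39 + 140 = 179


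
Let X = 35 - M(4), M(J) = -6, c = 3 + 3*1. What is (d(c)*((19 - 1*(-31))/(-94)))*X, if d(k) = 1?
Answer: -1025/47 ≈ -21.809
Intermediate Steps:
c = 6 (c = 3 + 3 = 6)
X = 41 (X = 35 - 1*(-6) = 35 + 6 = 41)
(d(c)*((19 - 1*(-31))/(-94)))*X = (1*((19 - 1*(-31))/(-94)))*41 = (1*((19 + 31)*(-1/94)))*41 = (1*(50*(-1/94)))*41 = (1*(-25/47))*41 = -25/47*41 = -1025/47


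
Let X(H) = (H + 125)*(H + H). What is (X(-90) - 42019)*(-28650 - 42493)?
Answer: 3437558617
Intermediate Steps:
X(H) = 2*H*(125 + H) (X(H) = (125 + H)*(2*H) = 2*H*(125 + H))
(X(-90) - 42019)*(-28650 - 42493) = (2*(-90)*(125 - 90) - 42019)*(-28650 - 42493) = (2*(-90)*35 - 42019)*(-71143) = (-6300 - 42019)*(-71143) = -48319*(-71143) = 3437558617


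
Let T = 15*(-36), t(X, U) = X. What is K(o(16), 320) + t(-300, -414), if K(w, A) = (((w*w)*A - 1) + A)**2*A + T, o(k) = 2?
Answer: 818175480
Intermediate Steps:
T = -540
K(w, A) = -540 + A*(-1 + A + A*w**2)**2 (K(w, A) = (((w*w)*A - 1) + A)**2*A - 540 = ((w**2*A - 1) + A)**2*A - 540 = ((A*w**2 - 1) + A)**2*A - 540 = ((-1 + A*w**2) + A)**2*A - 540 = (-1 + A + A*w**2)**2*A - 540 = A*(-1 + A + A*w**2)**2 - 540 = -540 + A*(-1 + A + A*w**2)**2)
K(o(16), 320) + t(-300, -414) = (-540 + 320*(-1 + 320 + 320*2**2)**2) - 300 = (-540 + 320*(-1 + 320 + 320*4)**2) - 300 = (-540 + 320*(-1 + 320 + 1280)**2) - 300 = (-540 + 320*1599**2) - 300 = (-540 + 320*2556801) - 300 = (-540 + 818176320) - 300 = 818175780 - 300 = 818175480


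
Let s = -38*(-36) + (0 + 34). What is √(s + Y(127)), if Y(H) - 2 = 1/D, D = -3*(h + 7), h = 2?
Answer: √113721/9 ≈ 37.469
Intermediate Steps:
D = -27 (D = -3*(2 + 7) = -3*9 = -27)
Y(H) = 53/27 (Y(H) = 2 + 1/(-27) = 2 - 1/27 = 53/27)
s = 1402 (s = 1368 + 34 = 1402)
√(s + Y(127)) = √(1402 + 53/27) = √(37907/27) = √113721/9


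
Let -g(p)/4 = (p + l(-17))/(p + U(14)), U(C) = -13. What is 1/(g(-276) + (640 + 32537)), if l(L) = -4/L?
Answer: 4913/162979849 ≈ 3.0145e-5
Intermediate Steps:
g(p) = -4*(4/17 + p)/(-13 + p) (g(p) = -4*(p - 4/(-17))/(p - 13) = -4*(p - 4*(-1/17))/(-13 + p) = -4*(p + 4/17)/(-13 + p) = -4*(4/17 + p)/(-13 + p))
1/(g(-276) + (640 + 32537)) = 1/(4*(-4 - 17*(-276))/(17*(-13 - 276)) + (640 + 32537)) = 1/((4/17)*(-4 + 4692)/(-289) + 33177) = 1/((4/17)*(-1/289)*4688 + 33177) = 1/(-18752/4913 + 33177) = 1/(162979849/4913) = 4913/162979849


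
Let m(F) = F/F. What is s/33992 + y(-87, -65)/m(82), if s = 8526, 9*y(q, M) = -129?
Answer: -102577/7284 ≈ -14.083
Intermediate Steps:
m(F) = 1
y(q, M) = -43/3 (y(q, M) = (1/9)*(-129) = -43/3)
s/33992 + y(-87, -65)/m(82) = 8526/33992 - 43/3/1 = 8526*(1/33992) - 43/3*1 = 609/2428 - 43/3 = -102577/7284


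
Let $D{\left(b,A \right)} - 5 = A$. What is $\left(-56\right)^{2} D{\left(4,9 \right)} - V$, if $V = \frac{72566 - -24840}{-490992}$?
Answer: $\frac{10778305087}{245496} \approx 43904.0$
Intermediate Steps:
$D{\left(b,A \right)} = 5 + A$
$V = - \frac{48703}{245496}$ ($V = \left(72566 + 24840\right) \left(- \frac{1}{490992}\right) = 97406 \left(- \frac{1}{490992}\right) = - \frac{48703}{245496} \approx -0.19839$)
$\left(-56\right)^{2} D{\left(4,9 \right)} - V = \left(-56\right)^{2} \left(5 + 9\right) - - \frac{48703}{245496} = 3136 \cdot 14 + \frac{48703}{245496} = 43904 + \frac{48703}{245496} = \frac{10778305087}{245496}$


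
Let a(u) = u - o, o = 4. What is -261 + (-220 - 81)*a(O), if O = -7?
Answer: 3050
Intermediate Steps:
a(u) = -4 + u (a(u) = u - 1*4 = u - 4 = -4 + u)
-261 + (-220 - 81)*a(O) = -261 + (-220 - 81)*(-4 - 7) = -261 - 301*(-11) = -261 + 3311 = 3050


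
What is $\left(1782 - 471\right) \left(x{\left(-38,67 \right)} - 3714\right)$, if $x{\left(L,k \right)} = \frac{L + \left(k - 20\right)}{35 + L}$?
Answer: $-4872987$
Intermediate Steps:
$x{\left(L,k \right)} = \frac{-20 + L + k}{35 + L}$ ($x{\left(L,k \right)} = \frac{L + \left(-20 + k\right)}{35 + L} = \frac{-20 + L + k}{35 + L}$)
$\left(1782 - 471\right) \left(x{\left(-38,67 \right)} - 3714\right) = \left(1782 - 471\right) \left(\frac{-20 - 38 + 67}{35 - 38} - 3714\right) = 1311 \left(\frac{1}{-3} \cdot 9 - 3714\right) = 1311 \left(\left(- \frac{1}{3}\right) 9 - 3714\right) = 1311 \left(-3 - 3714\right) = 1311 \left(-3717\right) = -4872987$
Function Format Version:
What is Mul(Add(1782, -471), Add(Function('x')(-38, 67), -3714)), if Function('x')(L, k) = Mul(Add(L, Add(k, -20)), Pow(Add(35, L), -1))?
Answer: -4872987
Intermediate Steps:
Function('x')(L, k) = Mul(Pow(Add(35, L), -1), Add(-20, L, k)) (Function('x')(L, k) = Mul(Add(L, Add(-20, k)), Pow(Add(35, L), -1)) = Mul(Add(-20, L, k), Pow(Add(35, L), -1)) = Mul(Pow(Add(35, L), -1), Add(-20, L, k)))
Mul(Add(1782, -471), Add(Function('x')(-38, 67), -3714)) = Mul(Add(1782, -471), Add(Mul(Pow(Add(35, -38), -1), Add(-20, -38, 67)), -3714)) = Mul(1311, Add(Mul(Pow(-3, -1), 9), -3714)) = Mul(1311, Add(Mul(Rational(-1, 3), 9), -3714)) = Mul(1311, Add(-3, -3714)) = Mul(1311, -3717) = -4872987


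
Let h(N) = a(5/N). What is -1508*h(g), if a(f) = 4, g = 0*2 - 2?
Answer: -6032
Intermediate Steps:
g = -2 (g = 0 - 2 = -2)
h(N) = 4
-1508*h(g) = -1508*4 = -6032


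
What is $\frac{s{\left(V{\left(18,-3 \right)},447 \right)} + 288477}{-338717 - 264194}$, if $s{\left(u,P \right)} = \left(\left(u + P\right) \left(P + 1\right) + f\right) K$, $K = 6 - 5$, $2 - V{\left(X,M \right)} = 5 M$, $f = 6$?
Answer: $- \frac{496355}{602911} \approx -0.82326$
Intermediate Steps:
$V{\left(X,M \right)} = 2 - 5 M$
$K = 1$ ($K = 6 - 5 = 1$)
$s{\left(u,P \right)} = 6 + \left(1 + P\right) \left(P + u\right)$ ($s{\left(u,P \right)} = \left(\left(u + P\right) \left(P + 1\right) + 6\right) 1 = \left(\left(P + u\right) \left(1 + P\right) + 6\right) 1 = \left(\left(1 + P\right) \left(P + u\right) + 6\right) 1 = \left(6 + \left(1 + P\right) \left(P + u\right)\right) 1 = 6 + \left(1 + P\right) \left(P + u\right)$)
$\frac{s{\left(V{\left(18,-3 \right)},447 \right)} + 288477}{-338717 - 264194} = \frac{\left(6 + 447 + \left(2 - -15\right) + 447^{2} + 447 \left(2 - -15\right)\right) + 288477}{-338717 - 264194} = \frac{\left(6 + 447 + \left(2 + 15\right) + 199809 + 447 \left(2 + 15\right)\right) + 288477}{-602911} = \left(\left(6 + 447 + 17 + 199809 + 447 \cdot 17\right) + 288477\right) \left(- \frac{1}{602911}\right) = \left(\left(6 + 447 + 17 + 199809 + 7599\right) + 288477\right) \left(- \frac{1}{602911}\right) = \left(207878 + 288477\right) \left(- \frac{1}{602911}\right) = 496355 \left(- \frac{1}{602911}\right) = - \frac{496355}{602911}$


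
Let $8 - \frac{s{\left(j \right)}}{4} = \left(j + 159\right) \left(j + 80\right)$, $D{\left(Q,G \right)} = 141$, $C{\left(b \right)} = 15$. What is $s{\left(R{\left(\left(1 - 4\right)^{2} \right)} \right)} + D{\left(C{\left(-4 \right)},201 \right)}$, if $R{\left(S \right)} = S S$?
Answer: $-154387$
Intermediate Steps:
$R{\left(S \right)} = S^{2}$
$s{\left(j \right)} = 32 - 4 \left(80 + j\right) \left(159 + j\right)$ ($s{\left(j \right)} = 32 - 4 \left(j + 159\right) \left(j + 80\right) = 32 - 4 \left(159 + j\right) \left(80 + j\right) = 32 - 4 \left(80 + j\right) \left(159 + j\right)$)
$s{\left(R{\left(\left(1 - 4\right)^{2} \right)} \right)} + D{\left(C{\left(-4 \right)},201 \right)} = \left(-50848 - 956 \left(\left(1 - 4\right)^{2}\right)^{2} - 4 \left(\left(\left(1 - 4\right)^{2}\right)^{2}\right)^{2}\right) + 141 = \left(-50848 - 956 \left(\left(-3\right)^{2}\right)^{2} - 4 \left(\left(\left(-3\right)^{2}\right)^{2}\right)^{2}\right) + 141 = \left(-50848 - 956 \cdot 9^{2} - 4 \left(9^{2}\right)^{2}\right) + 141 = \left(-50848 - 77436 - 4 \cdot 81^{2}\right) + 141 = \left(-50848 - 77436 - 26244\right) + 141 = -154528 + 141 = -154387$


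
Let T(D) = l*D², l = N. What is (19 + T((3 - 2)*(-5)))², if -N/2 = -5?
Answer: 72361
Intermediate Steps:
N = 10 (N = -2*(-5) = 10)
l = 10
T(D) = 10*D²
(19 + T((3 - 2)*(-5)))² = (19 + 10*((3 - 2)*(-5))²)² = (19 + 10*(1*(-5))²)² = (19 + 10*(-5)²)² = (19 + 10*25)² = (19 + 250)² = 269² = 72361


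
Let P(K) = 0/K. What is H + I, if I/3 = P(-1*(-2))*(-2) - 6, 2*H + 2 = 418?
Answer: 190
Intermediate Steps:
P(K) = 0
H = 208 (H = -1 + (1/2)*418 = -1 + 209 = 208)
I = -18 (I = 3*(0*(-2) - 6) = 3*(0 - 6) = 3*(-6) = -18)
H + I = 208 - 18 = 190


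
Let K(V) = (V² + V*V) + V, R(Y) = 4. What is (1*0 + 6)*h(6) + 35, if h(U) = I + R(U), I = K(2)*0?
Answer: 59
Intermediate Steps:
K(V) = V + 2*V² (K(V) = (V² + V²) + V = 2*V² + V = V + 2*V²)
I = 0 (I = (2*(1 + 2*2))*0 = (2*(1 + 4))*0 = (2*5)*0 = 10*0 = 0)
h(U) = 4 (h(U) = 0 + 4 = 4)
(1*0 + 6)*h(6) + 35 = (1*0 + 6)*4 + 35 = (0 + 6)*4 + 35 = 6*4 + 35 = 24 + 35 = 59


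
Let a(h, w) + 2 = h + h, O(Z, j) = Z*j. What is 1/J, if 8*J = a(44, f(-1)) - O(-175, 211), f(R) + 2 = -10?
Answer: 8/37011 ≈ 0.00021615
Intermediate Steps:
f(R) = -12 (f(R) = -2 - 10 = -12)
a(h, w) = -2 + 2*h (a(h, w) = -2 + (h + h) = -2 + 2*h)
J = 37011/8 (J = ((-2 + 2*44) - (-175)*211)/8 = ((-2 + 88) - 1*(-36925))/8 = (86 + 36925)/8 = (⅛)*37011 = 37011/8 ≈ 4626.4)
1/J = 1/(37011/8) = 8/37011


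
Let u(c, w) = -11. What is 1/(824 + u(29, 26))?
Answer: 1/813 ≈ 0.0012300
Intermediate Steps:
1/(824 + u(29, 26)) = 1/(824 - 11) = 1/813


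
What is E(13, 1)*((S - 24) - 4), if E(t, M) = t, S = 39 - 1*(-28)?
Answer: 507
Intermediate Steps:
S = 67 (S = 39 + 28 = 67)
E(13, 1)*((S - 24) - 4) = 13*((67 - 24) - 4) = 13*(43 - 4) = 13*39 = 507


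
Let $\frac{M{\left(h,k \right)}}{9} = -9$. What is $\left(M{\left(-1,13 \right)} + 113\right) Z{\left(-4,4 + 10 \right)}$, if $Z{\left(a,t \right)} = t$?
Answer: $448$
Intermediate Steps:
$M{\left(h,k \right)} = -81$ ($M{\left(h,k \right)} = 9 \left(-9\right) = -81$)
$\left(M{\left(-1,13 \right)} + 113\right) Z{\left(-4,4 + 10 \right)} = \left(-81 + 113\right) \left(4 + 10\right) = 32 \cdot 14 = 448$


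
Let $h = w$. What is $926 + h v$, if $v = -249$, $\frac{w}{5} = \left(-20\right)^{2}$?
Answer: $-497074$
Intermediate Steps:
$w = 2000$ ($w = 5 \left(-20\right)^{2} = 5 \cdot 400 = 2000$)
$h = 2000$
$926 + h v = 926 + 2000 \left(-249\right) = 926 - 498000 = -497074$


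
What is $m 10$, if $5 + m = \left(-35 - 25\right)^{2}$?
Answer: $35950$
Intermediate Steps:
$m = 3595$ ($m = -5 + \left(-35 - 25\right)^{2} = -5 + \left(-60\right)^{2} = -5 + 3600 = 3595$)
$m 10 = 3595 \cdot 10 = 35950$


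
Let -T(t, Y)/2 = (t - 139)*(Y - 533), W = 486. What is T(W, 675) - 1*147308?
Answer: -245856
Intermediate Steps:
T(t, Y) = -2*(-533 + Y)*(-139 + t) (T(t, Y) = -2*(t - 139)*(Y - 533) = -2*(-139 + t)*(-533 + Y) = -2*(-533 + Y)*(-139 + t))
T(W, 675) - 1*147308 = (-148174 + 278*675 + 1066*486 - 2*675*486) - 1*147308 = (-148174 + 187650 + 518076 - 656100) - 147308 = -98548 - 147308 = -245856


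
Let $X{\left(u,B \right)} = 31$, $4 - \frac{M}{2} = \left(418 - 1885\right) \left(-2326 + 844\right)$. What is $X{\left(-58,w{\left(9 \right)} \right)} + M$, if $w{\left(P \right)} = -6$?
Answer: $-4348149$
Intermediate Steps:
$M = -4348180$ ($M = 8 - 2 \left(418 - 1885\right) \left(-2326 + 844\right) = 8 - 2 \left(\left(-1467\right) \left(-1482\right)\right) = 8 - 4348188 = -4348180$)
$X{\left(-58,w{\left(9 \right)} \right)} + M = 31 - 4348180 = -4348149$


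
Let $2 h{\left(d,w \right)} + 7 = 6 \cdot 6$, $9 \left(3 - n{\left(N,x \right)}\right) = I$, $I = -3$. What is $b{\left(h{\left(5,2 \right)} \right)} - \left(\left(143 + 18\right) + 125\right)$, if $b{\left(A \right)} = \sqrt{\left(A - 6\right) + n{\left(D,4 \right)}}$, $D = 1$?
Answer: $-286 + \frac{\sqrt{426}}{6} \approx -282.56$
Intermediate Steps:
$n{\left(N,x \right)} = \frac{10}{3}$ ($n{\left(N,x \right)} = 3 - - \frac{1}{3} = 3 + \frac{1}{3} = \frac{10}{3}$)
$h{\left(d,w \right)} = \frac{29}{2}$ ($h{\left(d,w \right)} = - \frac{7}{2} + \frac{6 \cdot 6}{2} = - \frac{7}{2} + \frac{1}{2} \cdot 36 = - \frac{7}{2} + 18 = \frac{29}{2}$)
$b{\left(A \right)} = \sqrt{- \frac{8}{3} + A}$ ($b{\left(A \right)} = \sqrt{\left(A - 6\right) + \frac{10}{3}} = \sqrt{\left(-6 + A\right) + \frac{10}{3}} = \sqrt{- \frac{8}{3} + A}$)
$b{\left(h{\left(5,2 \right)} \right)} - \left(\left(143 + 18\right) + 125\right) = \frac{\sqrt{-24 + 9 \cdot \frac{29}{2}}}{3} - \left(\left(143 + 18\right) + 125\right) = \frac{\sqrt{-24 + \frac{261}{2}}}{3} - \left(161 + 125\right) = \frac{\sqrt{\frac{213}{2}}}{3} - 286 = \frac{\frac{1}{2} \sqrt{426}}{3} - 286 = \frac{\sqrt{426}}{6} - 286 = -286 + \frac{\sqrt{426}}{6}$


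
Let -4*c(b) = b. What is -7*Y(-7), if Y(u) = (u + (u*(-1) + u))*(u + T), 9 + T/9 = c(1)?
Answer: -17689/4 ≈ -4422.3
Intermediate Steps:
c(b) = -b/4
T = -333/4 (T = -81 + 9*(-¼*1) = -81 + 9*(-¼) = -81 - 9/4 = -333/4 ≈ -83.250)
Y(u) = u*(-333/4 + u) (Y(u) = (u + (u*(-1) + u))*(u - 333/4) = (u + (-u + u))*(-333/4 + u) = (u + 0)*(-333/4 + u) = u*(-333/4 + u))
-7*Y(-7) = -7*(-7)*(-333 + 4*(-7))/4 = -7*(-7)*(-333 - 28)/4 = -7*(-7)*(-361)/4 = -7*2527/4 = -17689/4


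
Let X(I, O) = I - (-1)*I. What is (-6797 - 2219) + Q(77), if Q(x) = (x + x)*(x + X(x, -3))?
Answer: 26558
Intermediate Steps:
X(I, O) = 2*I (X(I, O) = I + I = 2*I)
Q(x) = 6*x² (Q(x) = (x + x)*(x + 2*x) = (2*x)*(3*x) = 6*x²)
(-6797 - 2219) + Q(77) = (-6797 - 2219) + 6*77² = -9016 + 6*5929 = -9016 + 35574 = 26558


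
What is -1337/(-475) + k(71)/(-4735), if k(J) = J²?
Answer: 787244/449825 ≈ 1.7501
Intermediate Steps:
-1337/(-475) + k(71)/(-4735) = -1337/(-475) + 71²/(-4735) = -1337*(-1/475) + 5041*(-1/4735) = 1337/475 - 5041/4735 = 787244/449825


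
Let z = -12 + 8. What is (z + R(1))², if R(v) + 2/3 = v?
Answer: 121/9 ≈ 13.444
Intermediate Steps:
R(v) = -⅔ + v
z = -4
(z + R(1))² = (-4 + (-⅔ + 1))² = (-4 + ⅓)² = (-11/3)² = 121/9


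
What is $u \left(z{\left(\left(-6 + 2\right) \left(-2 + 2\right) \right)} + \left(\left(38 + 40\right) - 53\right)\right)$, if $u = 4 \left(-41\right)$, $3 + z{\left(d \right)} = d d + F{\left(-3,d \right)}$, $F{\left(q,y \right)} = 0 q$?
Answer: $-3608$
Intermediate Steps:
$F{\left(q,y \right)} = 0$
$z{\left(d \right)} = -3 + d^{2}$ ($z{\left(d \right)} = -3 + \left(d d + 0\right) = -3 + \left(d^{2} + 0\right) = -3 + d^{2}$)
$u = -164$
$u \left(z{\left(\left(-6 + 2\right) \left(-2 + 2\right) \right)} + \left(\left(38 + 40\right) - 53\right)\right) = - 164 \left(\left(-3 + \left(\left(-6 + 2\right) \left(-2 + 2\right)\right)^{2}\right) + \left(\left(38 + 40\right) - 53\right)\right) = - 164 \left(\left(-3 + \left(\left(-4\right) 0\right)^{2}\right) + \left(78 - 53\right)\right) = - 164 \left(\left(-3 + 0^{2}\right) + 25\right) = - 164 \left(\left(-3 + 0\right) + 25\right) = - 164 \left(-3 + 25\right) = \left(-164\right) 22 = -3608$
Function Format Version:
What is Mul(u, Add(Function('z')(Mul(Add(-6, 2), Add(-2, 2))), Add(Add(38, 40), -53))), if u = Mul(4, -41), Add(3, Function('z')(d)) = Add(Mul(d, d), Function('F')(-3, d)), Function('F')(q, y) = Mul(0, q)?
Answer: -3608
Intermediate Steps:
Function('F')(q, y) = 0
Function('z')(d) = Add(-3, Pow(d, 2)) (Function('z')(d) = Add(-3, Add(Mul(d, d), 0)) = Add(-3, Add(Pow(d, 2), 0)) = Add(-3, Pow(d, 2)))
u = -164
Mul(u, Add(Function('z')(Mul(Add(-6, 2), Add(-2, 2))), Add(Add(38, 40), -53))) = Mul(-164, Add(Add(-3, Pow(Mul(Add(-6, 2), Add(-2, 2)), 2)), Add(Add(38, 40), -53))) = Mul(-164, Add(Add(-3, Pow(Mul(-4, 0), 2)), Add(78, -53))) = Mul(-164, Add(Add(-3, Pow(0, 2)), 25)) = Mul(-164, Add(Add(-3, 0), 25)) = Mul(-164, Add(-3, 25)) = Mul(-164, 22) = -3608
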